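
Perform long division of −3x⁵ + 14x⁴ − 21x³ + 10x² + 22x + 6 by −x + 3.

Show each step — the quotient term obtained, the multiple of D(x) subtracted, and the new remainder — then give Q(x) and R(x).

Q(x) = 3x⁴ − 5x³ + 6x² + 8x + 2; R(x) = 0

Step 1: lead(−3x⁵ + 14x⁴ − 21x³ + 10x² + 22x + 6) ÷ lead(D) = −3x⁵ ÷ −x = 3x⁴. Subtract (3x⁴)·D = −3x⁵ + 9x⁴. Remainder: 5x⁴ − 21x³ + 10x² + 22x + 6.
Step 2: lead(5x⁴ − 21x³ + 10x² + 22x + 6) ÷ lead(D) = 5x⁴ ÷ −x = −5x³. Subtract (−5x³)·D = 5x⁴ − 15x³. Remainder: −6x³ + 10x² + 22x + 6.
Step 3: lead(−6x³ + 10x² + 22x + 6) ÷ lead(D) = −6x³ ÷ −x = 6x². Subtract (6x²)·D = −6x³ + 18x². Remainder: −8x² + 22x + 6.
Step 4: lead(−8x² + 22x + 6) ÷ lead(D) = −8x² ÷ −x = 8x. Subtract (8x)·D = −8x² + 24x. Remainder: −2x + 6.
Step 5: lead(−2x + 6) ÷ lead(D) = −2x ÷ −x = 2. Subtract (2)·D = −2x + 6. Remainder: 0.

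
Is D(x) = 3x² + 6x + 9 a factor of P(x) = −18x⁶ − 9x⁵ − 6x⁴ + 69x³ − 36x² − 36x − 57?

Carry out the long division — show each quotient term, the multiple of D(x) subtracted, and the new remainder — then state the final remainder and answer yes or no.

R(x) = −3, so D(x) is not a factor of P(x). no

Step 1: lead(−18x⁶ − 9x⁵ − 6x⁴ + 69x³ − 36x² − 36x − 57) ÷ lead(D) = −18x⁶ ÷ 3x² = −6x⁴. Subtract (−6x⁴)·D = −18x⁶ − 36x⁵ − 54x⁴. Remainder: 27x⁵ + 48x⁴ + 69x³ − 36x² − 36x − 57.
Step 2: lead(27x⁵ + 48x⁴ + 69x³ − 36x² − 36x − 57) ÷ lead(D) = 27x⁵ ÷ 3x² = 9x³. Subtract (9x³)·D = 27x⁵ + 54x⁴ + 81x³. Remainder: −6x⁴ − 12x³ − 36x² − 36x − 57.
Step 3: lead(−6x⁴ − 12x³ − 36x² − 36x − 57) ÷ lead(D) = −6x⁴ ÷ 3x² = −2x². Subtract (−2x²)·D = −6x⁴ − 12x³ − 18x². Remainder: −18x² − 36x − 57.
Step 4: lead(−18x² − 36x − 57) ÷ lead(D) = −18x² ÷ 3x² = −6. Subtract (−6)·D = −18x² − 36x − 54. Remainder: −3.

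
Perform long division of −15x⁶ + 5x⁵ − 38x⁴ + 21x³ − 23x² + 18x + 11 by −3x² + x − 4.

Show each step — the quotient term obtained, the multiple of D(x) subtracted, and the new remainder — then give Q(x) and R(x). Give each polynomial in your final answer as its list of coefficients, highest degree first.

Step 1: lead(−15x⁶ + 5x⁵ − 38x⁴ + 21x³ − 23x² + 18x + 11) ÷ lead(D) = −15x⁶ ÷ −3x² = 5x⁴. Subtract (5x⁴)·D = −15x⁶ + 5x⁵ − 20x⁴. Remainder: −18x⁴ + 21x³ − 23x² + 18x + 11.
Step 2: lead(−18x⁴ + 21x³ − 23x² + 18x + 11) ÷ lead(D) = −18x⁴ ÷ −3x² = 6x². Subtract (6x²)·D = −18x⁴ + 6x³ − 24x². Remainder: 15x³ + x² + 18x + 11.
Step 3: lead(15x³ + x² + 18x + 11) ÷ lead(D) = 15x³ ÷ −3x² = −5x. Subtract (−5x)·D = 15x³ − 5x² + 20x. Remainder: 6x² − 2x + 11.
Step 4: lead(6x² − 2x + 11) ÷ lead(D) = 6x² ÷ −3x² = −2. Subtract (−2)·D = 6x² − 2x + 8. Remainder: 3.

Q = [5, 0, 6, -5, -2]; R = [3]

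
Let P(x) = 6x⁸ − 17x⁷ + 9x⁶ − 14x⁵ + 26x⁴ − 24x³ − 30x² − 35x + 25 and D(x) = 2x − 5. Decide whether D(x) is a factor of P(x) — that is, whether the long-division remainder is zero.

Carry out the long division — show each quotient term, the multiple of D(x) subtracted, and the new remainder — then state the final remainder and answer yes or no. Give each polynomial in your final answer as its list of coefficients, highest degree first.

Step 1: lead(6x⁸ − 17x⁷ + 9x⁶ − 14x⁵ + 26x⁴ − 24x³ − 30x² − 35x + 25) ÷ lead(D) = 6x⁸ ÷ 2x = 3x⁷. Subtract (3x⁷)·D = 6x⁸ − 15x⁷. Remainder: −2x⁷ + 9x⁶ − 14x⁵ + 26x⁴ − 24x³ − 30x² − 35x + 25.
Step 2: lead(−2x⁷ + 9x⁶ − 14x⁵ + 26x⁴ − 24x³ − 30x² − 35x + 25) ÷ lead(D) = −2x⁷ ÷ 2x = −x⁶. Subtract (−x⁶)·D = −2x⁷ + 5x⁶. Remainder: 4x⁶ − 14x⁵ + 26x⁴ − 24x³ − 30x² − 35x + 25.
Step 3: lead(4x⁶ − 14x⁵ + 26x⁴ − 24x³ − 30x² − 35x + 25) ÷ lead(D) = 4x⁶ ÷ 2x = 2x⁵. Subtract (2x⁵)·D = 4x⁶ − 10x⁵. Remainder: −4x⁵ + 26x⁴ − 24x³ − 30x² − 35x + 25.
Step 4: lead(−4x⁵ + 26x⁴ − 24x³ − 30x² − 35x + 25) ÷ lead(D) = −4x⁵ ÷ 2x = −2x⁴. Subtract (−2x⁴)·D = −4x⁵ + 10x⁴. Remainder: 16x⁴ − 24x³ − 30x² − 35x + 25.
Step 5: lead(16x⁴ − 24x³ − 30x² − 35x + 25) ÷ lead(D) = 16x⁴ ÷ 2x = 8x³. Subtract (8x³)·D = 16x⁴ − 40x³. Remainder: 16x³ − 30x² − 35x + 25.
Step 6: lead(16x³ − 30x² − 35x + 25) ÷ lead(D) = 16x³ ÷ 2x = 8x². Subtract (8x²)·D = 16x³ − 40x². Remainder: 10x² − 35x + 25.
Step 7: lead(10x² − 35x + 25) ÷ lead(D) = 10x² ÷ 2x = 5x. Subtract (5x)·D = 10x² − 25x. Remainder: −10x + 25.
Step 8: lead(−10x + 25) ÷ lead(D) = −10x ÷ 2x = −5. Subtract (−5)·D = −10x + 25. Remainder: 0.

R = [0], so D(x) is a factor of P(x). yes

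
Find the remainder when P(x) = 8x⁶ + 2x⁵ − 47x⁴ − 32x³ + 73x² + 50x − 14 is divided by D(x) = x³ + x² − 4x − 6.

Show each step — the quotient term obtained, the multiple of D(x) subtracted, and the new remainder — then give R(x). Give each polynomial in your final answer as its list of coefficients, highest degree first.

Step 1: lead(8x⁶ + 2x⁵ − 47x⁴ − 32x³ + 73x² + 50x − 14) ÷ lead(D) = 8x⁶ ÷ x³ = 8x³. Subtract (8x³)·D = 8x⁶ + 8x⁵ − 32x⁴ − 48x³. Remainder: −6x⁵ − 15x⁴ + 16x³ + 73x² + 50x − 14.
Step 2: lead(−6x⁵ − 15x⁴ + 16x³ + 73x² + 50x − 14) ÷ lead(D) = −6x⁵ ÷ x³ = −6x². Subtract (−6x²)·D = −6x⁵ − 6x⁴ + 24x³ + 36x². Remainder: −9x⁴ − 8x³ + 37x² + 50x − 14.
Step 3: lead(−9x⁴ − 8x³ + 37x² + 50x − 14) ÷ lead(D) = −9x⁴ ÷ x³ = −9x. Subtract (−9x)·D = −9x⁴ − 9x³ + 36x² + 54x. Remainder: x³ + x² − 4x − 14.
Step 4: lead(x³ + x² − 4x − 14) ÷ lead(D) = x³ ÷ x³ = 1. Subtract (1)·D = x³ + x² − 4x − 6. Remainder: −8.

R = [-8]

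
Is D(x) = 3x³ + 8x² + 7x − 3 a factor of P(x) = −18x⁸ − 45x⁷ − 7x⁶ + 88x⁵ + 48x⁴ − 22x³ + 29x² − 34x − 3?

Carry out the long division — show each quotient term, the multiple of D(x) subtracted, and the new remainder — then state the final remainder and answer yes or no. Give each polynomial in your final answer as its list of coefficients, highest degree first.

Step 1: lead(−18x⁸ − 45x⁷ − 7x⁶ + 88x⁵ + 48x⁴ − 22x³ + 29x² − 34x − 3) ÷ lead(D) = −18x⁸ ÷ 3x³ = −6x⁵. Subtract (−6x⁵)·D = −18x⁸ − 48x⁷ − 42x⁶ + 18x⁵. Remainder: 3x⁷ + 35x⁶ + 70x⁵ + 48x⁴ − 22x³ + 29x² − 34x − 3.
Step 2: lead(3x⁷ + 35x⁶ + 70x⁵ + 48x⁴ − 22x³ + 29x² − 34x − 3) ÷ lead(D) = 3x⁷ ÷ 3x³ = x⁴. Subtract (x⁴)·D = 3x⁷ + 8x⁶ + 7x⁵ − 3x⁴. Remainder: 27x⁶ + 63x⁵ + 51x⁴ − 22x³ + 29x² − 34x − 3.
Step 3: lead(27x⁶ + 63x⁵ + 51x⁴ − 22x³ + 29x² − 34x − 3) ÷ lead(D) = 27x⁶ ÷ 3x³ = 9x³. Subtract (9x³)·D = 27x⁶ + 72x⁵ + 63x⁴ − 27x³. Remainder: −9x⁵ − 12x⁴ + 5x³ + 29x² − 34x − 3.
Step 4: lead(−9x⁵ − 12x⁴ + 5x³ + 29x² − 34x − 3) ÷ lead(D) = −9x⁵ ÷ 3x³ = −3x². Subtract (−3x²)·D = −9x⁵ − 24x⁴ − 21x³ + 9x². Remainder: 12x⁴ + 26x³ + 20x² − 34x − 3.
Step 5: lead(12x⁴ + 26x³ + 20x² − 34x − 3) ÷ lead(D) = 12x⁴ ÷ 3x³ = 4x. Subtract (4x)·D = 12x⁴ + 32x³ + 28x² − 12x. Remainder: −6x³ − 8x² − 22x − 3.
Step 6: lead(−6x³ − 8x² − 22x − 3) ÷ lead(D) = −6x³ ÷ 3x³ = −2. Subtract (−2)·D = −6x³ − 16x² − 14x + 6. Remainder: 8x² − 8x − 9.

R = [8, -8, -9], so D(x) is not a factor of P(x). no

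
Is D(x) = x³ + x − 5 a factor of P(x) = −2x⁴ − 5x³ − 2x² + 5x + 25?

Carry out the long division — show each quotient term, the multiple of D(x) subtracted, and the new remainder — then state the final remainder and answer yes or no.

R(x) = 0, so D(x) is a factor of P(x). yes

Step 1: lead(−2x⁴ − 5x³ − 2x² + 5x + 25) ÷ lead(D) = −2x⁴ ÷ x³ = −2x. Subtract (−2x)·D = −2x⁴ − 2x² + 10x. Remainder: −5x³ − 5x + 25.
Step 2: lead(−5x³ − 5x + 25) ÷ lead(D) = −5x³ ÷ x³ = −5. Subtract (−5)·D = −5x³ − 5x + 25. Remainder: 0.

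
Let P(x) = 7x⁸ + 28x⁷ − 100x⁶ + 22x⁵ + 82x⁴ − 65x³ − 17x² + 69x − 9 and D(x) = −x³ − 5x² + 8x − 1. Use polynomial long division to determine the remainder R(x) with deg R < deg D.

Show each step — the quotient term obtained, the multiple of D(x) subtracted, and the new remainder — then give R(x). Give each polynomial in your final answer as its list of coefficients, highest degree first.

Step 1: lead(7x⁸ + 28x⁷ − 100x⁶ + 22x⁵ + 82x⁴ − 65x³ − 17x² + 69x − 9) ÷ lead(D) = 7x⁸ ÷ −x³ = −7x⁵. Subtract (−7x⁵)·D = 7x⁸ + 35x⁷ − 56x⁶ + 7x⁵. Remainder: −7x⁷ − 44x⁶ + 15x⁵ + 82x⁴ − 65x³ − 17x² + 69x − 9.
Step 2: lead(−7x⁷ − 44x⁶ + 15x⁵ + 82x⁴ − 65x³ − 17x² + 69x − 9) ÷ lead(D) = −7x⁷ ÷ −x³ = 7x⁴. Subtract (7x⁴)·D = −7x⁷ − 35x⁶ + 56x⁵ − 7x⁴. Remainder: −9x⁶ − 41x⁵ + 89x⁴ − 65x³ − 17x² + 69x − 9.
Step 3: lead(−9x⁶ − 41x⁵ + 89x⁴ − 65x³ − 17x² + 69x − 9) ÷ lead(D) = −9x⁶ ÷ −x³ = 9x³. Subtract (9x³)·D = −9x⁶ − 45x⁵ + 72x⁴ − 9x³. Remainder: 4x⁵ + 17x⁴ − 56x³ − 17x² + 69x − 9.
Step 4: lead(4x⁵ + 17x⁴ − 56x³ − 17x² + 69x − 9) ÷ lead(D) = 4x⁵ ÷ −x³ = −4x². Subtract (−4x²)·D = 4x⁵ + 20x⁴ − 32x³ + 4x². Remainder: −3x⁴ − 24x³ − 21x² + 69x − 9.
Step 5: lead(−3x⁴ − 24x³ − 21x² + 69x − 9) ÷ lead(D) = −3x⁴ ÷ −x³ = 3x. Subtract (3x)·D = −3x⁴ − 15x³ + 24x² − 3x. Remainder: −9x³ − 45x² + 72x − 9.
Step 6: lead(−9x³ − 45x² + 72x − 9) ÷ lead(D) = −9x³ ÷ −x³ = 9. Subtract (9)·D = −9x³ − 45x² + 72x − 9. Remainder: 0.

R = [0]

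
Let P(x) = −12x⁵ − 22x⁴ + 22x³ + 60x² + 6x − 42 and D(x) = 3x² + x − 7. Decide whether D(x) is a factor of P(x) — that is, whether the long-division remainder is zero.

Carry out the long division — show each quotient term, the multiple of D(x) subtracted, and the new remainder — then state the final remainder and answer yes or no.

Step 1: lead(−12x⁵ − 22x⁴ + 22x³ + 60x² + 6x − 42) ÷ lead(D) = −12x⁵ ÷ 3x² = −4x³. Subtract (−4x³)·D = −12x⁵ − 4x⁴ + 28x³. Remainder: −18x⁴ − 6x³ + 60x² + 6x − 42.
Step 2: lead(−18x⁴ − 6x³ + 60x² + 6x − 42) ÷ lead(D) = −18x⁴ ÷ 3x² = −6x². Subtract (−6x²)·D = −18x⁴ − 6x³ + 42x². Remainder: 18x² + 6x − 42.
Step 3: lead(18x² + 6x − 42) ÷ lead(D) = 18x² ÷ 3x² = 6. Subtract (6)·D = 18x² + 6x − 42. Remainder: 0.

R(x) = 0, so D(x) is a factor of P(x). yes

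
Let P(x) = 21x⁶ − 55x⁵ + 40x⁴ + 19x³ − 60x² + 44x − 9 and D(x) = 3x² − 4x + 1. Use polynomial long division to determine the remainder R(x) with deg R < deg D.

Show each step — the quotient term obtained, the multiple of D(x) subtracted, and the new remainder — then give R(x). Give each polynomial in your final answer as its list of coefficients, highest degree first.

R = [0]

Step 1: lead(21x⁶ − 55x⁵ + 40x⁴ + 19x³ − 60x² + 44x − 9) ÷ lead(D) = 21x⁶ ÷ 3x² = 7x⁴. Subtract (7x⁴)·D = 21x⁶ − 28x⁵ + 7x⁴. Remainder: −27x⁵ + 33x⁴ + 19x³ − 60x² + 44x − 9.
Step 2: lead(−27x⁵ + 33x⁴ + 19x³ − 60x² + 44x − 9) ÷ lead(D) = −27x⁵ ÷ 3x² = −9x³. Subtract (−9x³)·D = −27x⁵ + 36x⁴ − 9x³. Remainder: −3x⁴ + 28x³ − 60x² + 44x − 9.
Step 3: lead(−3x⁴ + 28x³ − 60x² + 44x − 9) ÷ lead(D) = −3x⁴ ÷ 3x² = −x². Subtract (−x²)·D = −3x⁴ + 4x³ − x². Remainder: 24x³ − 59x² + 44x − 9.
Step 4: lead(24x³ − 59x² + 44x − 9) ÷ lead(D) = 24x³ ÷ 3x² = 8x. Subtract (8x)·D = 24x³ − 32x² + 8x. Remainder: −27x² + 36x − 9.
Step 5: lead(−27x² + 36x − 9) ÷ lead(D) = −27x² ÷ 3x² = −9. Subtract (−9)·D = −27x² + 36x − 9. Remainder: 0.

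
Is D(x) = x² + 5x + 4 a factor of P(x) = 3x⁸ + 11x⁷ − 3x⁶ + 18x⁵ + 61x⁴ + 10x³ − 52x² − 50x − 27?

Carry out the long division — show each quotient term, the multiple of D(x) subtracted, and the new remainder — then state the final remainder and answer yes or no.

R(x) = 4x − 3, so D(x) is not a factor of P(x). no

Step 1: lead(3x⁸ + 11x⁷ − 3x⁶ + 18x⁵ + 61x⁴ + 10x³ − 52x² − 50x − 27) ÷ lead(D) = 3x⁸ ÷ x² = 3x⁶. Subtract (3x⁶)·D = 3x⁸ + 15x⁷ + 12x⁶. Remainder: −4x⁷ − 15x⁶ + 18x⁵ + 61x⁴ + 10x³ − 52x² − 50x − 27.
Step 2: lead(−4x⁷ − 15x⁶ + 18x⁵ + 61x⁴ + 10x³ − 52x² − 50x − 27) ÷ lead(D) = −4x⁷ ÷ x² = −4x⁵. Subtract (−4x⁵)·D = −4x⁷ − 20x⁶ − 16x⁵. Remainder: 5x⁶ + 34x⁵ + 61x⁴ + 10x³ − 52x² − 50x − 27.
Step 3: lead(5x⁶ + 34x⁵ + 61x⁴ + 10x³ − 52x² − 50x − 27) ÷ lead(D) = 5x⁶ ÷ x² = 5x⁴. Subtract (5x⁴)·D = 5x⁶ + 25x⁵ + 20x⁴. Remainder: 9x⁵ + 41x⁴ + 10x³ − 52x² − 50x − 27.
Step 4: lead(9x⁵ + 41x⁴ + 10x³ − 52x² − 50x − 27) ÷ lead(D) = 9x⁵ ÷ x² = 9x³. Subtract (9x³)·D = 9x⁵ + 45x⁴ + 36x³. Remainder: −4x⁴ − 26x³ − 52x² − 50x − 27.
Step 5: lead(−4x⁴ − 26x³ − 52x² − 50x − 27) ÷ lead(D) = −4x⁴ ÷ x² = −4x². Subtract (−4x²)·D = −4x⁴ − 20x³ − 16x². Remainder: −6x³ − 36x² − 50x − 27.
Step 6: lead(−6x³ − 36x² − 50x − 27) ÷ lead(D) = −6x³ ÷ x² = −6x. Subtract (−6x)·D = −6x³ − 30x² − 24x. Remainder: −6x² − 26x − 27.
Step 7: lead(−6x² − 26x − 27) ÷ lead(D) = −6x² ÷ x² = −6. Subtract (−6)·D = −6x² − 30x − 24. Remainder: 4x − 3.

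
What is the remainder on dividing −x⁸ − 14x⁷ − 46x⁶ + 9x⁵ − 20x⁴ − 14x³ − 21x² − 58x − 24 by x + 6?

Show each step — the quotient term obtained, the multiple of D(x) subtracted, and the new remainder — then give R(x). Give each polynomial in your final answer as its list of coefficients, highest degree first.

R = [0]

Step 1: lead(−x⁸ − 14x⁷ − 46x⁶ + 9x⁵ − 20x⁴ − 14x³ − 21x² − 58x − 24) ÷ lead(D) = −x⁸ ÷ x = −x⁷. Subtract (−x⁷)·D = −x⁸ − 6x⁷. Remainder: −8x⁷ − 46x⁶ + 9x⁵ − 20x⁴ − 14x³ − 21x² − 58x − 24.
Step 2: lead(−8x⁷ − 46x⁶ + 9x⁵ − 20x⁴ − 14x³ − 21x² − 58x − 24) ÷ lead(D) = −8x⁷ ÷ x = −8x⁶. Subtract (−8x⁶)·D = −8x⁷ − 48x⁶. Remainder: 2x⁶ + 9x⁵ − 20x⁴ − 14x³ − 21x² − 58x − 24.
Step 3: lead(2x⁶ + 9x⁵ − 20x⁴ − 14x³ − 21x² − 58x − 24) ÷ lead(D) = 2x⁶ ÷ x = 2x⁵. Subtract (2x⁵)·D = 2x⁶ + 12x⁵. Remainder: −3x⁵ − 20x⁴ − 14x³ − 21x² − 58x − 24.
Step 4: lead(−3x⁵ − 20x⁴ − 14x³ − 21x² − 58x − 24) ÷ lead(D) = −3x⁵ ÷ x = −3x⁴. Subtract (−3x⁴)·D = −3x⁵ − 18x⁴. Remainder: −2x⁴ − 14x³ − 21x² − 58x − 24.
Step 5: lead(−2x⁴ − 14x³ − 21x² − 58x − 24) ÷ lead(D) = −2x⁴ ÷ x = −2x³. Subtract (−2x³)·D = −2x⁴ − 12x³. Remainder: −2x³ − 21x² − 58x − 24.
Step 6: lead(−2x³ − 21x² − 58x − 24) ÷ lead(D) = −2x³ ÷ x = −2x². Subtract (−2x²)·D = −2x³ − 12x². Remainder: −9x² − 58x − 24.
Step 7: lead(−9x² − 58x − 24) ÷ lead(D) = −9x² ÷ x = −9x. Subtract (−9x)·D = −9x² − 54x. Remainder: −4x − 24.
Step 8: lead(−4x − 24) ÷ lead(D) = −4x ÷ x = −4. Subtract (−4)·D = −4x − 24. Remainder: 0.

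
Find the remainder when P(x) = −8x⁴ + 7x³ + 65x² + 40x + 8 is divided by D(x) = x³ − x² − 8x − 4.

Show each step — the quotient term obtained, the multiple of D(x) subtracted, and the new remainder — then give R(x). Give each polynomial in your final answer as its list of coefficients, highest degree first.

Step 1: lead(−8x⁴ + 7x³ + 65x² + 40x + 8) ÷ lead(D) = −8x⁴ ÷ x³ = −8x. Subtract (−8x)·D = −8x⁴ + 8x³ + 64x² + 32x. Remainder: −x³ + x² + 8x + 8.
Step 2: lead(−x³ + x² + 8x + 8) ÷ lead(D) = −x³ ÷ x³ = −1. Subtract (−1)·D = −x³ + x² + 8x + 4. Remainder: 4.

R = [4]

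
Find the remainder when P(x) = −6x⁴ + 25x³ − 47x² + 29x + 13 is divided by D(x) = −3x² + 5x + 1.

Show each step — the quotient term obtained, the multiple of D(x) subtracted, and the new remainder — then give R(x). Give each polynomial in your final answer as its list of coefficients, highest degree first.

Step 1: lead(−6x⁴ + 25x³ − 47x² + 29x + 13) ÷ lead(D) = −6x⁴ ÷ −3x² = 2x². Subtract (2x²)·D = −6x⁴ + 10x³ + 2x². Remainder: 15x³ − 49x² + 29x + 13.
Step 2: lead(15x³ − 49x² + 29x + 13) ÷ lead(D) = 15x³ ÷ −3x² = −5x. Subtract (−5x)·D = 15x³ − 25x² − 5x. Remainder: −24x² + 34x + 13.
Step 3: lead(−24x² + 34x + 13) ÷ lead(D) = −24x² ÷ −3x² = 8. Subtract (8)·D = −24x² + 40x + 8. Remainder: −6x + 5.

R = [-6, 5]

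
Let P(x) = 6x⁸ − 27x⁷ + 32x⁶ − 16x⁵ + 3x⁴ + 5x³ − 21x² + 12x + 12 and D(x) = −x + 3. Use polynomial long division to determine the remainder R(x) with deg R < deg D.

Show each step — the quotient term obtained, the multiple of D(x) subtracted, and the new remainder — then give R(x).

R(x) = −6

Step 1: lead(6x⁸ − 27x⁷ + 32x⁶ − 16x⁵ + 3x⁴ + 5x³ − 21x² + 12x + 12) ÷ lead(D) = 6x⁸ ÷ −x = −6x⁷. Subtract (−6x⁷)·D = 6x⁸ − 18x⁷. Remainder: −9x⁷ + 32x⁶ − 16x⁵ + 3x⁴ + 5x³ − 21x² + 12x + 12.
Step 2: lead(−9x⁷ + 32x⁶ − 16x⁵ + 3x⁴ + 5x³ − 21x² + 12x + 12) ÷ lead(D) = −9x⁷ ÷ −x = 9x⁶. Subtract (9x⁶)·D = −9x⁷ + 27x⁶. Remainder: 5x⁶ − 16x⁵ + 3x⁴ + 5x³ − 21x² + 12x + 12.
Step 3: lead(5x⁶ − 16x⁵ + 3x⁴ + 5x³ − 21x² + 12x + 12) ÷ lead(D) = 5x⁶ ÷ −x = −5x⁵. Subtract (−5x⁵)·D = 5x⁶ − 15x⁵. Remainder: −x⁵ + 3x⁴ + 5x³ − 21x² + 12x + 12.
Step 4: lead(−x⁵ + 3x⁴ + 5x³ − 21x² + 12x + 12) ÷ lead(D) = −x⁵ ÷ −x = x⁴. Subtract (x⁴)·D = −x⁵ + 3x⁴. Remainder: 5x³ − 21x² + 12x + 12.
Step 5: lead(5x³ − 21x² + 12x + 12) ÷ lead(D) = 5x³ ÷ −x = −5x². Subtract (−5x²)·D = 5x³ − 15x². Remainder: −6x² + 12x + 12.
Step 6: lead(−6x² + 12x + 12) ÷ lead(D) = −6x² ÷ −x = 6x. Subtract (6x)·D = −6x² + 18x. Remainder: −6x + 12.
Step 7: lead(−6x + 12) ÷ lead(D) = −6x ÷ −x = 6. Subtract (6)·D = −6x + 18. Remainder: −6.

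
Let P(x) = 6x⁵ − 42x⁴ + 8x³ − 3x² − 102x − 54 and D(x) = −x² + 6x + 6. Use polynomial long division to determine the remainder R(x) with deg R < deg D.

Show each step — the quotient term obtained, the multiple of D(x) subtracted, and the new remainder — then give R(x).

Step 1: lead(6x⁵ − 42x⁴ + 8x³ − 3x² − 102x − 54) ÷ lead(D) = 6x⁵ ÷ −x² = −6x³. Subtract (−6x³)·D = 6x⁵ − 36x⁴ − 36x³. Remainder: −6x⁴ + 44x³ − 3x² − 102x − 54.
Step 2: lead(−6x⁴ + 44x³ − 3x² − 102x − 54) ÷ lead(D) = −6x⁴ ÷ −x² = 6x². Subtract (6x²)·D = −6x⁴ + 36x³ + 36x². Remainder: 8x³ − 39x² − 102x − 54.
Step 3: lead(8x³ − 39x² − 102x − 54) ÷ lead(D) = 8x³ ÷ −x² = −8x. Subtract (−8x)·D = 8x³ − 48x² − 48x. Remainder: 9x² − 54x − 54.
Step 4: lead(9x² − 54x − 54) ÷ lead(D) = 9x² ÷ −x² = −9. Subtract (−9)·D = 9x² − 54x − 54. Remainder: 0.

R(x) = 0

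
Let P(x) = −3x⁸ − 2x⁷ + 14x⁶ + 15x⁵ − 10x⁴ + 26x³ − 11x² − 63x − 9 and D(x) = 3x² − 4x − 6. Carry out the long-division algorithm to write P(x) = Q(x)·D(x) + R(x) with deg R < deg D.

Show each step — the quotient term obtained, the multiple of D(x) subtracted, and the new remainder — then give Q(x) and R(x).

Q(x) = −x⁶ − 2x⁵ + x³ − 2x² + 8x + 3; R(x) = −3x + 9

Step 1: lead(−3x⁸ − 2x⁷ + 14x⁶ + 15x⁵ − 10x⁴ + 26x³ − 11x² − 63x − 9) ÷ lead(D) = −3x⁸ ÷ 3x² = −x⁶. Subtract (−x⁶)·D = −3x⁸ + 4x⁷ + 6x⁶. Remainder: −6x⁷ + 8x⁶ + 15x⁵ − 10x⁴ + 26x³ − 11x² − 63x − 9.
Step 2: lead(−6x⁷ + 8x⁶ + 15x⁵ − 10x⁴ + 26x³ − 11x² − 63x − 9) ÷ lead(D) = −6x⁷ ÷ 3x² = −2x⁵. Subtract (−2x⁵)·D = −6x⁷ + 8x⁶ + 12x⁵. Remainder: 3x⁵ − 10x⁴ + 26x³ − 11x² − 63x − 9.
Step 3: lead(3x⁵ − 10x⁴ + 26x³ − 11x² − 63x − 9) ÷ lead(D) = 3x⁵ ÷ 3x² = x³. Subtract (x³)·D = 3x⁵ − 4x⁴ − 6x³. Remainder: −6x⁴ + 32x³ − 11x² − 63x − 9.
Step 4: lead(−6x⁴ + 32x³ − 11x² − 63x − 9) ÷ lead(D) = −6x⁴ ÷ 3x² = −2x². Subtract (−2x²)·D = −6x⁴ + 8x³ + 12x². Remainder: 24x³ − 23x² − 63x − 9.
Step 5: lead(24x³ − 23x² − 63x − 9) ÷ lead(D) = 24x³ ÷ 3x² = 8x. Subtract (8x)·D = 24x³ − 32x² − 48x. Remainder: 9x² − 15x − 9.
Step 6: lead(9x² − 15x − 9) ÷ lead(D) = 9x² ÷ 3x² = 3. Subtract (3)·D = 9x² − 12x − 18. Remainder: −3x + 9.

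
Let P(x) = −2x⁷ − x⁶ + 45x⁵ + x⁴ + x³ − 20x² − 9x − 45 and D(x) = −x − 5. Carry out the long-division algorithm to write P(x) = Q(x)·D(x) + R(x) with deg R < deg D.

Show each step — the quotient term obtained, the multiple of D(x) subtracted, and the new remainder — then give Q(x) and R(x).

Q(x) = 2x⁶ − 9x⁵ − x³ + 4x² + 9; R(x) = 0

Step 1: lead(−2x⁷ − x⁶ + 45x⁵ + x⁴ + x³ − 20x² − 9x − 45) ÷ lead(D) = −2x⁷ ÷ −x = 2x⁶. Subtract (2x⁶)·D = −2x⁷ − 10x⁶. Remainder: 9x⁶ + 45x⁵ + x⁴ + x³ − 20x² − 9x − 45.
Step 2: lead(9x⁶ + 45x⁵ + x⁴ + x³ − 20x² − 9x − 45) ÷ lead(D) = 9x⁶ ÷ −x = −9x⁵. Subtract (−9x⁵)·D = 9x⁶ + 45x⁵. Remainder: x⁴ + x³ − 20x² − 9x − 45.
Step 3: lead(x⁴ + x³ − 20x² − 9x − 45) ÷ lead(D) = x⁴ ÷ −x = −x³. Subtract (−x³)·D = x⁴ + 5x³. Remainder: −4x³ − 20x² − 9x − 45.
Step 4: lead(−4x³ − 20x² − 9x − 45) ÷ lead(D) = −4x³ ÷ −x = 4x². Subtract (4x²)·D = −4x³ − 20x². Remainder: −9x − 45.
Step 5: lead(−9x − 45) ÷ lead(D) = −9x ÷ −x = 9. Subtract (9)·D = −9x − 45. Remainder: 0.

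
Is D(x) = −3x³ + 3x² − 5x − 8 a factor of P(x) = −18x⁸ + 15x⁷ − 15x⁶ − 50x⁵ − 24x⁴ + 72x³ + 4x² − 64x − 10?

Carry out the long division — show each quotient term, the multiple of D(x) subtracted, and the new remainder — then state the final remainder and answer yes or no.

Step 1: lead(−18x⁸ + 15x⁷ − 15x⁶ − 50x⁵ − 24x⁴ + 72x³ + 4x² − 64x − 10) ÷ lead(D) = −18x⁸ ÷ −3x³ = 6x⁵. Subtract (6x⁵)·D = −18x⁸ + 18x⁷ − 30x⁶ − 48x⁵. Remainder: −3x⁷ + 15x⁶ − 2x⁵ − 24x⁴ + 72x³ + 4x² − 64x − 10.
Step 2: lead(−3x⁷ + 15x⁶ − 2x⁵ − 24x⁴ + 72x³ + 4x² − 64x − 10) ÷ lead(D) = −3x⁷ ÷ −3x³ = x⁴. Subtract (x⁴)·D = −3x⁷ + 3x⁶ − 5x⁵ − 8x⁴. Remainder: 12x⁶ + 3x⁵ − 16x⁴ + 72x³ + 4x² − 64x − 10.
Step 3: lead(12x⁶ + 3x⁵ − 16x⁴ + 72x³ + 4x² − 64x − 10) ÷ lead(D) = 12x⁶ ÷ −3x³ = −4x³. Subtract (−4x³)·D = 12x⁶ − 12x⁵ + 20x⁴ + 32x³. Remainder: 15x⁵ − 36x⁴ + 40x³ + 4x² − 64x − 10.
Step 4: lead(15x⁵ − 36x⁴ + 40x³ + 4x² − 64x − 10) ÷ lead(D) = 15x⁵ ÷ −3x³ = −5x². Subtract (−5x²)·D = 15x⁵ − 15x⁴ + 25x³ + 40x². Remainder: −21x⁴ + 15x³ − 36x² − 64x − 10.
Step 5: lead(−21x⁴ + 15x³ − 36x² − 64x − 10) ÷ lead(D) = −21x⁴ ÷ −3x³ = 7x. Subtract (7x)·D = −21x⁴ + 21x³ − 35x² − 56x. Remainder: −6x³ − x² − 8x − 10.
Step 6: lead(−6x³ − x² − 8x − 10) ÷ lead(D) = −6x³ ÷ −3x³ = 2. Subtract (2)·D = −6x³ + 6x² − 10x − 16. Remainder: −7x² + 2x + 6.

R(x) = −7x² + 2x + 6, so D(x) is not a factor of P(x). no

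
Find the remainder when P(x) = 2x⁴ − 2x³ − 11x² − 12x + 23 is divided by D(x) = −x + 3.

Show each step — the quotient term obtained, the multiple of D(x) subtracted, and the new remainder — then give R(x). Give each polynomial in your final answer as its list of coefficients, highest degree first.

Step 1: lead(2x⁴ − 2x³ − 11x² − 12x + 23) ÷ lead(D) = 2x⁴ ÷ −x = −2x³. Subtract (−2x³)·D = 2x⁴ − 6x³. Remainder: 4x³ − 11x² − 12x + 23.
Step 2: lead(4x³ − 11x² − 12x + 23) ÷ lead(D) = 4x³ ÷ −x = −4x². Subtract (−4x²)·D = 4x³ − 12x². Remainder: x² − 12x + 23.
Step 3: lead(x² − 12x + 23) ÷ lead(D) = x² ÷ −x = −x. Subtract (−x)·D = x² − 3x. Remainder: −9x + 23.
Step 4: lead(−9x + 23) ÷ lead(D) = −9x ÷ −x = 9. Subtract (9)·D = −9x + 27. Remainder: −4.

R = [-4]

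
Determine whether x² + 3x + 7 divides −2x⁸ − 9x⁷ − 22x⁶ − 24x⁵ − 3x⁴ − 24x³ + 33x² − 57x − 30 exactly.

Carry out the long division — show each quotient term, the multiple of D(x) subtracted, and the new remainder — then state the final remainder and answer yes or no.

R(x) = 5, so D(x) is not a factor of P(x). no

Step 1: lead(−2x⁸ − 9x⁷ − 22x⁶ − 24x⁵ − 3x⁴ − 24x³ + 33x² − 57x − 30) ÷ lead(D) = −2x⁸ ÷ x² = −2x⁶. Subtract (−2x⁶)·D = −2x⁸ − 6x⁷ − 14x⁶. Remainder: −3x⁷ − 8x⁶ − 24x⁵ − 3x⁴ − 24x³ + 33x² − 57x − 30.
Step 2: lead(−3x⁷ − 8x⁶ − 24x⁵ − 3x⁴ − 24x³ + 33x² − 57x − 30) ÷ lead(D) = −3x⁷ ÷ x² = −3x⁵. Subtract (−3x⁵)·D = −3x⁷ − 9x⁶ − 21x⁵. Remainder: x⁶ − 3x⁵ − 3x⁴ − 24x³ + 33x² − 57x − 30.
Step 3: lead(x⁶ − 3x⁵ − 3x⁴ − 24x³ + 33x² − 57x − 30) ÷ lead(D) = x⁶ ÷ x² = x⁴. Subtract (x⁴)·D = x⁶ + 3x⁵ + 7x⁴. Remainder: −6x⁵ − 10x⁴ − 24x³ + 33x² − 57x − 30.
Step 4: lead(−6x⁵ − 10x⁴ − 24x³ + 33x² − 57x − 30) ÷ lead(D) = −6x⁵ ÷ x² = −6x³. Subtract (−6x³)·D = −6x⁵ − 18x⁴ − 42x³. Remainder: 8x⁴ + 18x³ + 33x² − 57x − 30.
Step 5: lead(8x⁴ + 18x³ + 33x² − 57x − 30) ÷ lead(D) = 8x⁴ ÷ x² = 8x². Subtract (8x²)·D = 8x⁴ + 24x³ + 56x². Remainder: −6x³ − 23x² − 57x − 30.
Step 6: lead(−6x³ − 23x² − 57x − 30) ÷ lead(D) = −6x³ ÷ x² = −6x. Subtract (−6x)·D = −6x³ − 18x² − 42x. Remainder: −5x² − 15x − 30.
Step 7: lead(−5x² − 15x − 30) ÷ lead(D) = −5x² ÷ x² = −5. Subtract (−5)·D = −5x² − 15x − 35. Remainder: 5.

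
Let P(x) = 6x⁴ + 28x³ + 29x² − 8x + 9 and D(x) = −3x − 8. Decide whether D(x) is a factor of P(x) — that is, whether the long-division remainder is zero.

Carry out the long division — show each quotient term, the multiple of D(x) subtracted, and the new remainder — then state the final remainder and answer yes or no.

R(x) = 9, so D(x) is not a factor of P(x). no

Step 1: lead(6x⁴ + 28x³ + 29x² − 8x + 9) ÷ lead(D) = 6x⁴ ÷ −3x = −2x³. Subtract (−2x³)·D = 6x⁴ + 16x³. Remainder: 12x³ + 29x² − 8x + 9.
Step 2: lead(12x³ + 29x² − 8x + 9) ÷ lead(D) = 12x³ ÷ −3x = −4x². Subtract (−4x²)·D = 12x³ + 32x². Remainder: −3x² − 8x + 9.
Step 3: lead(−3x² − 8x + 9) ÷ lead(D) = −3x² ÷ −3x = x. Subtract (x)·D = −3x² − 8x. Remainder: 9.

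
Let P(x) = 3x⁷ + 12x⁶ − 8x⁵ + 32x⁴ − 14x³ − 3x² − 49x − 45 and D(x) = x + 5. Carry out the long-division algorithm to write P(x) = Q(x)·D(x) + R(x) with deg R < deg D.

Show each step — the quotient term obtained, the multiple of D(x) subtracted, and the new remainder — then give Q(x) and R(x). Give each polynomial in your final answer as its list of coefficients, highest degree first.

Q = [3, -3, 7, -3, 1, -8, -9]; R = [0]

Step 1: lead(3x⁷ + 12x⁶ − 8x⁵ + 32x⁴ − 14x³ − 3x² − 49x − 45) ÷ lead(D) = 3x⁷ ÷ x = 3x⁶. Subtract (3x⁶)·D = 3x⁷ + 15x⁶. Remainder: −3x⁶ − 8x⁵ + 32x⁴ − 14x³ − 3x² − 49x − 45.
Step 2: lead(−3x⁶ − 8x⁵ + 32x⁴ − 14x³ − 3x² − 49x − 45) ÷ lead(D) = −3x⁶ ÷ x = −3x⁵. Subtract (−3x⁵)·D = −3x⁶ − 15x⁵. Remainder: 7x⁵ + 32x⁴ − 14x³ − 3x² − 49x − 45.
Step 3: lead(7x⁵ + 32x⁴ − 14x³ − 3x² − 49x − 45) ÷ lead(D) = 7x⁵ ÷ x = 7x⁴. Subtract (7x⁴)·D = 7x⁵ + 35x⁴. Remainder: −3x⁴ − 14x³ − 3x² − 49x − 45.
Step 4: lead(−3x⁴ − 14x³ − 3x² − 49x − 45) ÷ lead(D) = −3x⁴ ÷ x = −3x³. Subtract (−3x³)·D = −3x⁴ − 15x³. Remainder: x³ − 3x² − 49x − 45.
Step 5: lead(x³ − 3x² − 49x − 45) ÷ lead(D) = x³ ÷ x = x². Subtract (x²)·D = x³ + 5x². Remainder: −8x² − 49x − 45.
Step 6: lead(−8x² − 49x − 45) ÷ lead(D) = −8x² ÷ x = −8x. Subtract (−8x)·D = −8x² − 40x. Remainder: −9x − 45.
Step 7: lead(−9x − 45) ÷ lead(D) = −9x ÷ x = −9. Subtract (−9)·D = −9x − 45. Remainder: 0.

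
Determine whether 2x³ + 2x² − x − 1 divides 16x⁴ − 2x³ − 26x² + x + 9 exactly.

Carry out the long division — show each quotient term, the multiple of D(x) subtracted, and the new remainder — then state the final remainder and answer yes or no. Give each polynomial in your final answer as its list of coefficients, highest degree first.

Step 1: lead(16x⁴ − 2x³ − 26x² + x + 9) ÷ lead(D) = 16x⁴ ÷ 2x³ = 8x. Subtract (8x)·D = 16x⁴ + 16x³ − 8x² − 8x. Remainder: −18x³ − 18x² + 9x + 9.
Step 2: lead(−18x³ − 18x² + 9x + 9) ÷ lead(D) = −18x³ ÷ 2x³ = −9. Subtract (−9)·D = −18x³ − 18x² + 9x + 9. Remainder: 0.

R = [0], so D(x) is a factor of P(x). yes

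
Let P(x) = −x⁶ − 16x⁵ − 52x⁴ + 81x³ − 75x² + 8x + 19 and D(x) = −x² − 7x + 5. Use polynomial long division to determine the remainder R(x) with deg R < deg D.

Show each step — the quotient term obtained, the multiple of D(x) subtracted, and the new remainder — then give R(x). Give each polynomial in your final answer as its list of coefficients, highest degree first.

R = [-1, 4]

Step 1: lead(−x⁶ − 16x⁵ − 52x⁴ + 81x³ − 75x² + 8x + 19) ÷ lead(D) = −x⁶ ÷ −x² = x⁴. Subtract (x⁴)·D = −x⁶ − 7x⁵ + 5x⁴. Remainder: −9x⁵ − 57x⁴ + 81x³ − 75x² + 8x + 19.
Step 2: lead(−9x⁵ − 57x⁴ + 81x³ − 75x² + 8x + 19) ÷ lead(D) = −9x⁵ ÷ −x² = 9x³. Subtract (9x³)·D = −9x⁵ − 63x⁴ + 45x³. Remainder: 6x⁴ + 36x³ − 75x² + 8x + 19.
Step 3: lead(6x⁴ + 36x³ − 75x² + 8x + 19) ÷ lead(D) = 6x⁴ ÷ −x² = −6x². Subtract (−6x²)·D = 6x⁴ + 42x³ − 30x². Remainder: −6x³ − 45x² + 8x + 19.
Step 4: lead(−6x³ − 45x² + 8x + 19) ÷ lead(D) = −6x³ ÷ −x² = 6x. Subtract (6x)·D = −6x³ − 42x² + 30x. Remainder: −3x² − 22x + 19.
Step 5: lead(−3x² − 22x + 19) ÷ lead(D) = −3x² ÷ −x² = 3. Subtract (3)·D = −3x² − 21x + 15. Remainder: −x + 4.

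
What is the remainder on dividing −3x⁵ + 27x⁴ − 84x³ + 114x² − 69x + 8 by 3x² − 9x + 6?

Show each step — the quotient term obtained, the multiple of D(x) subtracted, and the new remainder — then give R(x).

R(x) = −3x − 4

Step 1: lead(−3x⁵ + 27x⁴ − 84x³ + 114x² − 69x + 8) ÷ lead(D) = −3x⁵ ÷ 3x² = −x³. Subtract (−x³)·D = −3x⁵ + 9x⁴ − 6x³. Remainder: 18x⁴ − 78x³ + 114x² − 69x + 8.
Step 2: lead(18x⁴ − 78x³ + 114x² − 69x + 8) ÷ lead(D) = 18x⁴ ÷ 3x² = 6x². Subtract (6x²)·D = 18x⁴ − 54x³ + 36x². Remainder: −24x³ + 78x² − 69x + 8.
Step 3: lead(−24x³ + 78x² − 69x + 8) ÷ lead(D) = −24x³ ÷ 3x² = −8x. Subtract (−8x)·D = −24x³ + 72x² − 48x. Remainder: 6x² − 21x + 8.
Step 4: lead(6x² − 21x + 8) ÷ lead(D) = 6x² ÷ 3x² = 2. Subtract (2)·D = 6x² − 18x + 12. Remainder: −3x − 4.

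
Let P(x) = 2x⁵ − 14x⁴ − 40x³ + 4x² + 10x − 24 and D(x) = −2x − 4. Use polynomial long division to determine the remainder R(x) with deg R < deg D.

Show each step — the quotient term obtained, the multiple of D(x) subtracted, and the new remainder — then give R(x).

Step 1: lead(2x⁵ − 14x⁴ − 40x³ + 4x² + 10x − 24) ÷ lead(D) = 2x⁵ ÷ −2x = −x⁴. Subtract (−x⁴)·D = 2x⁵ + 4x⁴. Remainder: −18x⁴ − 40x³ + 4x² + 10x − 24.
Step 2: lead(−18x⁴ − 40x³ + 4x² + 10x − 24) ÷ lead(D) = −18x⁴ ÷ −2x = 9x³. Subtract (9x³)·D = −18x⁴ − 36x³. Remainder: −4x³ + 4x² + 10x − 24.
Step 3: lead(−4x³ + 4x² + 10x − 24) ÷ lead(D) = −4x³ ÷ −2x = 2x². Subtract (2x²)·D = −4x³ − 8x². Remainder: 12x² + 10x − 24.
Step 4: lead(12x² + 10x − 24) ÷ lead(D) = 12x² ÷ −2x = −6x. Subtract (−6x)·D = 12x² + 24x. Remainder: −14x − 24.
Step 5: lead(−14x − 24) ÷ lead(D) = −14x ÷ −2x = 7. Subtract (7)·D = −14x − 28. Remainder: 4.

R(x) = 4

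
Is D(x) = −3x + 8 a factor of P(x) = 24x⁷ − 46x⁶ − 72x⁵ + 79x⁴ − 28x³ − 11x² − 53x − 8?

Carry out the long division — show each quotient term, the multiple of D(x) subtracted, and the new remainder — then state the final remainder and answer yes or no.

R(x) = 0, so D(x) is a factor of P(x). yes

Step 1: lead(24x⁷ − 46x⁶ − 72x⁵ + 79x⁴ − 28x³ − 11x² − 53x − 8) ÷ lead(D) = 24x⁷ ÷ −3x = −8x⁶. Subtract (−8x⁶)·D = 24x⁷ − 64x⁶. Remainder: 18x⁶ − 72x⁵ + 79x⁴ − 28x³ − 11x² − 53x − 8.
Step 2: lead(18x⁶ − 72x⁵ + 79x⁴ − 28x³ − 11x² − 53x − 8) ÷ lead(D) = 18x⁶ ÷ −3x = −6x⁵. Subtract (−6x⁵)·D = 18x⁶ − 48x⁵. Remainder: −24x⁵ + 79x⁴ − 28x³ − 11x² − 53x − 8.
Step 3: lead(−24x⁵ + 79x⁴ − 28x³ − 11x² − 53x − 8) ÷ lead(D) = −24x⁵ ÷ −3x = 8x⁴. Subtract (8x⁴)·D = −24x⁵ + 64x⁴. Remainder: 15x⁴ − 28x³ − 11x² − 53x − 8.
Step 4: lead(15x⁴ − 28x³ − 11x² − 53x − 8) ÷ lead(D) = 15x⁴ ÷ −3x = −5x³. Subtract (−5x³)·D = 15x⁴ − 40x³. Remainder: 12x³ − 11x² − 53x − 8.
Step 5: lead(12x³ − 11x² − 53x − 8) ÷ lead(D) = 12x³ ÷ −3x = −4x². Subtract (−4x²)·D = 12x³ − 32x². Remainder: 21x² − 53x − 8.
Step 6: lead(21x² − 53x − 8) ÷ lead(D) = 21x² ÷ −3x = −7x. Subtract (−7x)·D = 21x² − 56x. Remainder: 3x − 8.
Step 7: lead(3x − 8) ÷ lead(D) = 3x ÷ −3x = −1. Subtract (−1)·D = 3x − 8. Remainder: 0.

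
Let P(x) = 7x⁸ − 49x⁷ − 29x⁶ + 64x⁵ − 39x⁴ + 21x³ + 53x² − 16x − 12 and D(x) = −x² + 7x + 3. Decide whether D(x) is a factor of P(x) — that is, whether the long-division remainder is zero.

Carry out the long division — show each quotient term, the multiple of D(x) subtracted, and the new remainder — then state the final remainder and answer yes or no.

R(x) = 0, so D(x) is a factor of P(x). yes

Step 1: lead(7x⁸ − 49x⁷ − 29x⁶ + 64x⁵ − 39x⁴ + 21x³ + 53x² − 16x − 12) ÷ lead(D) = 7x⁸ ÷ −x² = −7x⁶. Subtract (−7x⁶)·D = 7x⁸ − 49x⁷ − 21x⁶. Remainder: −8x⁶ + 64x⁵ − 39x⁴ + 21x³ + 53x² − 16x − 12.
Step 2: lead(−8x⁶ + 64x⁵ − 39x⁴ + 21x³ + 53x² − 16x − 12) ÷ lead(D) = −8x⁶ ÷ −x² = 8x⁴. Subtract (8x⁴)·D = −8x⁶ + 56x⁵ + 24x⁴. Remainder: 8x⁵ − 63x⁴ + 21x³ + 53x² − 16x − 12.
Step 3: lead(8x⁵ − 63x⁴ + 21x³ + 53x² − 16x − 12) ÷ lead(D) = 8x⁵ ÷ −x² = −8x³. Subtract (−8x³)·D = 8x⁵ − 56x⁴ − 24x³. Remainder: −7x⁴ + 45x³ + 53x² − 16x − 12.
Step 4: lead(−7x⁴ + 45x³ + 53x² − 16x − 12) ÷ lead(D) = −7x⁴ ÷ −x² = 7x². Subtract (7x²)·D = −7x⁴ + 49x³ + 21x². Remainder: −4x³ + 32x² − 16x − 12.
Step 5: lead(−4x³ + 32x² − 16x − 12) ÷ lead(D) = −4x³ ÷ −x² = 4x. Subtract (4x)·D = −4x³ + 28x² + 12x. Remainder: 4x² − 28x − 12.
Step 6: lead(4x² − 28x − 12) ÷ lead(D) = 4x² ÷ −x² = −4. Subtract (−4)·D = 4x² − 28x − 12. Remainder: 0.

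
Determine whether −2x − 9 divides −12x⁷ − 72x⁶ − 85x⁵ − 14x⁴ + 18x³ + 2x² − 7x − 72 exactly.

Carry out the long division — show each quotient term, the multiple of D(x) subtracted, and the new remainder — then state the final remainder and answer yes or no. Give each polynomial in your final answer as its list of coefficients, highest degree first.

Step 1: lead(−12x⁷ − 72x⁶ − 85x⁵ − 14x⁴ + 18x³ + 2x² − 7x − 72) ÷ lead(D) = −12x⁷ ÷ −2x = 6x⁶. Subtract (6x⁶)·D = −12x⁷ − 54x⁶. Remainder: −18x⁶ − 85x⁵ − 14x⁴ + 18x³ + 2x² − 7x − 72.
Step 2: lead(−18x⁶ − 85x⁵ − 14x⁴ + 18x³ + 2x² − 7x − 72) ÷ lead(D) = −18x⁶ ÷ −2x = 9x⁵. Subtract (9x⁵)·D = −18x⁶ − 81x⁵. Remainder: −4x⁵ − 14x⁴ + 18x³ + 2x² − 7x − 72.
Step 3: lead(−4x⁵ − 14x⁴ + 18x³ + 2x² − 7x − 72) ÷ lead(D) = −4x⁵ ÷ −2x = 2x⁴. Subtract (2x⁴)·D = −4x⁵ − 18x⁴. Remainder: 4x⁴ + 18x³ + 2x² − 7x − 72.
Step 4: lead(4x⁴ + 18x³ + 2x² − 7x − 72) ÷ lead(D) = 4x⁴ ÷ −2x = −2x³. Subtract (−2x³)·D = 4x⁴ + 18x³. Remainder: 2x² − 7x − 72.
Step 5: lead(2x² − 7x − 72) ÷ lead(D) = 2x² ÷ −2x = −x. Subtract (−x)·D = 2x² + 9x. Remainder: −16x − 72.
Step 6: lead(−16x − 72) ÷ lead(D) = −16x ÷ −2x = 8. Subtract (8)·D = −16x − 72. Remainder: 0.

R = [0], so D(x) is a factor of P(x). yes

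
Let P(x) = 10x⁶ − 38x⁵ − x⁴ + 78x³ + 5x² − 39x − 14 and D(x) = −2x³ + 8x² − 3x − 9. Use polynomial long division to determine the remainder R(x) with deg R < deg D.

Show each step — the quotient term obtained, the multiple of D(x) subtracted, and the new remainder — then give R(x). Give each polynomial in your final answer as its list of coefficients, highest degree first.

R = [-5]

Step 1: lead(10x⁶ − 38x⁵ − x⁴ + 78x³ + 5x² − 39x − 14) ÷ lead(D) = 10x⁶ ÷ −2x³ = −5x³. Subtract (−5x³)·D = 10x⁶ − 40x⁵ + 15x⁴ + 45x³. Remainder: 2x⁵ − 16x⁴ + 33x³ + 5x² − 39x − 14.
Step 2: lead(2x⁵ − 16x⁴ + 33x³ + 5x² − 39x − 14) ÷ lead(D) = 2x⁵ ÷ −2x³ = −x². Subtract (−x²)·D = 2x⁵ − 8x⁴ + 3x³ + 9x². Remainder: −8x⁴ + 30x³ − 4x² − 39x − 14.
Step 3: lead(−8x⁴ + 30x³ − 4x² − 39x − 14) ÷ lead(D) = −8x⁴ ÷ −2x³ = 4x. Subtract (4x)·D = −8x⁴ + 32x³ − 12x² − 36x. Remainder: −2x³ + 8x² − 3x − 14.
Step 4: lead(−2x³ + 8x² − 3x − 14) ÷ lead(D) = −2x³ ÷ −2x³ = 1. Subtract (1)·D = −2x³ + 8x² − 3x − 9. Remainder: −5.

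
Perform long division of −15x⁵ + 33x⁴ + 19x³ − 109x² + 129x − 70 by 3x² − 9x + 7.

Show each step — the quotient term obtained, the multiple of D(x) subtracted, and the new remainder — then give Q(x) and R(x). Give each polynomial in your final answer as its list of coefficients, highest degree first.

Step 1: lead(−15x⁵ + 33x⁴ + 19x³ − 109x² + 129x − 70) ÷ lead(D) = −15x⁵ ÷ 3x² = −5x³. Subtract (−5x³)·D = −15x⁵ + 45x⁴ − 35x³. Remainder: −12x⁴ + 54x³ − 109x² + 129x − 70.
Step 2: lead(−12x⁴ + 54x³ − 109x² + 129x − 70) ÷ lead(D) = −12x⁴ ÷ 3x² = −4x². Subtract (−4x²)·D = −12x⁴ + 36x³ − 28x². Remainder: 18x³ − 81x² + 129x − 70.
Step 3: lead(18x³ − 81x² + 129x − 70) ÷ lead(D) = 18x³ ÷ 3x² = 6x. Subtract (6x)·D = 18x³ − 54x² + 42x. Remainder: −27x² + 87x − 70.
Step 4: lead(−27x² + 87x − 70) ÷ lead(D) = −27x² ÷ 3x² = −9. Subtract (−9)·D = −27x² + 81x − 63. Remainder: 6x − 7.

Q = [-5, -4, 6, -9]; R = [6, -7]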